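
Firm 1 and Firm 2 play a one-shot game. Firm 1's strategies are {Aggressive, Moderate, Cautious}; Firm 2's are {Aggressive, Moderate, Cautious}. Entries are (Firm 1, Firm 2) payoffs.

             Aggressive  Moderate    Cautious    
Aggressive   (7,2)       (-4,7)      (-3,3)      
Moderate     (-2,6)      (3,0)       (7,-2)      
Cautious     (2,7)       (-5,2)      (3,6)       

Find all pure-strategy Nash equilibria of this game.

No pure-strategy Nash equilibrium

A profile is a Nash equilibrium when each player is best-responding to the other.
Firm 1's best responses — vs Aggressive: Aggressive (payoff 7); vs Moderate: Moderate (payoff 3); vs Cautious: Moderate (payoff 7).
Firm 2's best responses — vs Aggressive: Moderate (payoff 7); vs Moderate: Aggressive (payoff 6); vs Cautious: Aggressive (payoff 7).
No cell has both players best-responding. For instance, Firm 1's best reply to Aggressive is Aggressive, but against Aggressive Firm 2 prefers Moderate over Aggressive.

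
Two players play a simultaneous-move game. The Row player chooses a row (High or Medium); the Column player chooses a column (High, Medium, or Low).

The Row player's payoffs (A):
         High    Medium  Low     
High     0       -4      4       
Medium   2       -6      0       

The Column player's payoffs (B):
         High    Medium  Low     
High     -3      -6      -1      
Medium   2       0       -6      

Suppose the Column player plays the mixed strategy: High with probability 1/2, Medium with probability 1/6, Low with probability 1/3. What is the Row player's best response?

High

The Row player's best reply maximizes expected payoff against the mix.
High: (1/2)·0 + (1/6)·(-4) + (1/3)·4 = 2/3
Medium: (1/2)·2 + (1/6)·(-6) + (1/3)·0 = 0
Highest expected payoff is 2/3, from High.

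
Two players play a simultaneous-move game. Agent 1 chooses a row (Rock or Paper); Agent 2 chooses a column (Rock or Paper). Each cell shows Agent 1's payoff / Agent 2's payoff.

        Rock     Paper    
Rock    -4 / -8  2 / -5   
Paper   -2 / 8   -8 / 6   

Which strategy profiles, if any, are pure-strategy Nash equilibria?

Find each player's best response to every opponent strategy; NE are the intersections.
Agent 1's best responses — vs Rock: Paper (payoff -2); vs Paper: Rock (payoff 2).
Agent 2's best responses — vs Rock: Paper (payoff -5); vs Paper: Rock (payoff 8).
Mutual best responses occur at (Rock, Paper) and (Paper, Rock); at each, neither player gains by switching.

(Rock, Paper) and (Paper, Rock)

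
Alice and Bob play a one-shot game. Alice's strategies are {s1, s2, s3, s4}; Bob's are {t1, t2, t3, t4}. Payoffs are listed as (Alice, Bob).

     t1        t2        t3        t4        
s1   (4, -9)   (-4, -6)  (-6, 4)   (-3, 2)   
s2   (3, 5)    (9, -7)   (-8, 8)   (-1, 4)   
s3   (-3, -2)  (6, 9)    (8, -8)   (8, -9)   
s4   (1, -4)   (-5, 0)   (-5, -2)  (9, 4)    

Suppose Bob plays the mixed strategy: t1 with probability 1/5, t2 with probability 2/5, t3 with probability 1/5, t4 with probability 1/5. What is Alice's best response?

Compute Alice's expected payoff from each pure strategy against the given mix.
s1: (1/5)·4 + (2/5)·(-4) + (1/5)·(-6) + (1/5)·(-3) = -13/5
s2: (1/5)·3 + (2/5)·9 + (1/5)·(-8) + (1/5)·(-1) = 12/5
s3: (1/5)·(-3) + (2/5)·6 + (1/5)·8 + (1/5)·8 = 5
s4: (1/5)·1 + (2/5)·(-5) + (1/5)·(-5) + (1/5)·9 = -1
Highest expected payoff is 5, from s3.

s3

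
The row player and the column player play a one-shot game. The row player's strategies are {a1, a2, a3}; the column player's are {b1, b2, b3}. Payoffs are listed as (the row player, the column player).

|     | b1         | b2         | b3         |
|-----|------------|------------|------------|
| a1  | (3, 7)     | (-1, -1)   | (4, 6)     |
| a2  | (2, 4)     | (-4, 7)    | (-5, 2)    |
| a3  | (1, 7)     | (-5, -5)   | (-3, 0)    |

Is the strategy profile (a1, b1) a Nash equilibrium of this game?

Yes

Holding the column player at b1: the row player gets 3 from a1, versus 2 from a2, 1 from a3. No profitable deviation for the row player.
Holding the row player at a1: the column player gets 7 from b1, versus -1 from b2, 6 from b3. No profitable deviation for the column player either.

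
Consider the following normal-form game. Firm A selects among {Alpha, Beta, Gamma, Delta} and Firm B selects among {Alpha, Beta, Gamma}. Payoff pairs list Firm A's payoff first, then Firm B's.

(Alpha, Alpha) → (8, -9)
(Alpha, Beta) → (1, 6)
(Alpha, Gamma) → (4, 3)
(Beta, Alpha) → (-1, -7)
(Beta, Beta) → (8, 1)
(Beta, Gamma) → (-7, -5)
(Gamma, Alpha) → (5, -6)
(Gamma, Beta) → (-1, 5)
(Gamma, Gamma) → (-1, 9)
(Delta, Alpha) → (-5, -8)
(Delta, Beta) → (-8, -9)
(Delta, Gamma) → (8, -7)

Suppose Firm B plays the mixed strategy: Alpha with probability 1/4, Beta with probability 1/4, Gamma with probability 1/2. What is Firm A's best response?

Compute Firm A's expected payoff from each pure strategy against the given mix.
Alpha: (1/4)·8 + (1/4)·1 + (1/2)·4 = 17/4
Beta: (1/4)·(-1) + (1/4)·8 + (1/2)·(-7) = -7/4
Gamma: (1/4)·5 + (1/4)·(-1) + (1/2)·(-1) = 1/2
Delta: (1/4)·(-5) + (1/4)·(-8) + (1/2)·8 = 3/4
Highest expected payoff is 17/4, from Alpha.

Alpha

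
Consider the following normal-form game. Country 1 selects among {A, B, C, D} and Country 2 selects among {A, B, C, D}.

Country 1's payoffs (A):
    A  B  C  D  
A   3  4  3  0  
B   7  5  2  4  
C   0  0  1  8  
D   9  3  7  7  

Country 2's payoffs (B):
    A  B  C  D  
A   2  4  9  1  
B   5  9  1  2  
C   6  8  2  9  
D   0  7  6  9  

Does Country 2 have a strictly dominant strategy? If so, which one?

A strategy is strictly dominant if it gives Country 2 a strictly higher payoff than every other strategy, against every choice by the opponent.
A is not dominant: against A, B gives 4 > 2.
B is not dominant: against A, C gives 9 > 4.
C is not dominant: against B, A gives 5 > 1.
D is not dominant: against A, A gives 2 > 1.
No single strategy is best against every opponent action.

No strictly dominant strategy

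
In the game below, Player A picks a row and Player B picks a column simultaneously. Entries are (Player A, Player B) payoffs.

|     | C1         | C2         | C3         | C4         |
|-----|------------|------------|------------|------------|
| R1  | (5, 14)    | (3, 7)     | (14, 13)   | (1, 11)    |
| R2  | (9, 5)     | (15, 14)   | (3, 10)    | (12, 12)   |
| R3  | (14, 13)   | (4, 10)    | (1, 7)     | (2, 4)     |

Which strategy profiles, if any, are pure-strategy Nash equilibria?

Find each player's best response to every opponent strategy; NE are the intersections.
Player A's best responses — vs C1: R3 (payoff 14); vs C2: R2 (payoff 15); vs C3: R1 (payoff 14); vs C4: R2 (payoff 12).
Player B's best responses — vs R1: C1 (payoff 14); vs R2: C2 (payoff 14); vs R3: C1 (payoff 13).
Mutual best responses occur at (R2, C2) and (R3, C1); at each, neither player gains by switching.

(R2, C2) and (R3, C1)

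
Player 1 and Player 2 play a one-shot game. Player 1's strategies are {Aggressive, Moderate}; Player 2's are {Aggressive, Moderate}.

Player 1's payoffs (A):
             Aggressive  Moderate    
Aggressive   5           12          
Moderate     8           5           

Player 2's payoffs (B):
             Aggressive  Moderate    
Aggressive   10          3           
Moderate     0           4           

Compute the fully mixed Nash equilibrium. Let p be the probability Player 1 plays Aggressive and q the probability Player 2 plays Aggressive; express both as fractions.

p = 4/11, q = 7/10

In a mixed NE each player is indifferent between their pure strategies, so the opponent's mix sets the indifference.
Player 2 indifferent between Aggressive and Moderate: p·10 + (1−p)·0 = p·3 + (1−p)·4 ⟹ 0 + 10p = 4 + (-1)p ⟹ p = 4/11.
Player 1 indifferent between Aggressive and Moderate: q·5 + (1−q)·12 = q·8 + (1−q)·5 ⟹ 12 + (-7)q = 5 + 3q ⟹ q = 7/10.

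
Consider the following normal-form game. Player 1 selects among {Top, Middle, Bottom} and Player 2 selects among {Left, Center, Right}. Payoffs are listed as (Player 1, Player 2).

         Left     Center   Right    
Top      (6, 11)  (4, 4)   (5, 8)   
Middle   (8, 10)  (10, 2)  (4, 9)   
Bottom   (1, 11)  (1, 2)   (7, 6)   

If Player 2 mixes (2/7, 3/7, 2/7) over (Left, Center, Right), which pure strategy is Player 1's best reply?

Player 1's best reply maximizes expected payoff against the mix.
Top: (2/7)·6 + (3/7)·4 + (2/7)·5 = 34/7
Middle: (2/7)·8 + (3/7)·10 + (2/7)·4 = 54/7
Bottom: (2/7)·1 + (3/7)·1 + (2/7)·7 = 19/7
Highest expected payoff is 54/7, from Middle.

Middle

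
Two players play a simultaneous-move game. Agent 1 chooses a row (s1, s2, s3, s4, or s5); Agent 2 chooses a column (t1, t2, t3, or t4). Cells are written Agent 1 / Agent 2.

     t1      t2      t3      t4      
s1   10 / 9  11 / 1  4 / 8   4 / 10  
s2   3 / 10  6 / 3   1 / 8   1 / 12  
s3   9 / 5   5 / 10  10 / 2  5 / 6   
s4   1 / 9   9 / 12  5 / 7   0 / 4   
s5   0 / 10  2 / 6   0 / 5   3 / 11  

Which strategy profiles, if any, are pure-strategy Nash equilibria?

A profile is a Nash equilibrium when each player is best-responding to the other.
Agent 1's best responses — vs t1: s1 (payoff 10); vs t2: s1 (payoff 11); vs t3: s3 (payoff 10); vs t4: s3 (payoff 5).
Agent 2's best responses — vs s1: t4 (payoff 10); vs s2: t4 (payoff 12); vs s3: t2 (payoff 10); vs s4: t2 (payoff 12); vs s5: t4 (payoff 11).
No cell has both players best-responding. For instance, Agent 1's best reply to t1 is s1, but against s1 Agent 2 prefers t4 over t1.

There is no pure-strategy Nash equilibrium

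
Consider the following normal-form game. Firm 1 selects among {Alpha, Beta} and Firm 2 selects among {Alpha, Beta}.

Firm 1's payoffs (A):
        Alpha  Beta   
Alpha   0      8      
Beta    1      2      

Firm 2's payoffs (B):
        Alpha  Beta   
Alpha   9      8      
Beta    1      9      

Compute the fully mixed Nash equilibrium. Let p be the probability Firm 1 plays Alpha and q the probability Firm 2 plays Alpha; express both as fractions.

Each player's mixing probability is pinned down by making the *other* player indifferent.
Firm 2 indifferent between Alpha and Beta: p·9 + (1−p)·1 = p·8 + (1−p)·9 ⟹ 1 + 8p = 9 + (-1)p ⟹ p = 8/9.
Firm 1 indifferent between Alpha and Beta: q·0 + (1−q)·8 = q·1 + (1−q)·2 ⟹ 8 + (-8)q = 2 + (-1)q ⟹ q = 6/7.

p = 8/9, q = 6/7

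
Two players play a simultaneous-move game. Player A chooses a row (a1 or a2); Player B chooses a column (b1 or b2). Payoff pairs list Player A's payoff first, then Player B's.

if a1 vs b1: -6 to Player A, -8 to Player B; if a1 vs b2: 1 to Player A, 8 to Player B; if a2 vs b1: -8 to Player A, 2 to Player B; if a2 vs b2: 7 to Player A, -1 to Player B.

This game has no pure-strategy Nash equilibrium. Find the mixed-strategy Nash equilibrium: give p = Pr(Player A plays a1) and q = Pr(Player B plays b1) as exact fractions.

p = 3/19, q = 3/4

In a mixed NE each player is indifferent between their pure strategies, so the opponent's mix sets the indifference.
Player B indifferent between b1 and b2: p·(-8) + (1−p)·2 = p·8 + (1−p)·(-1) ⟹ 2 + (-10)p = (-1) + 9p ⟹ p = 3/19.
Player A indifferent between a1 and a2: q·(-6) + (1−q)·1 = q·(-8) + (1−q)·7 ⟹ 1 + (-7)q = 7 + (-15)q ⟹ q = 3/4.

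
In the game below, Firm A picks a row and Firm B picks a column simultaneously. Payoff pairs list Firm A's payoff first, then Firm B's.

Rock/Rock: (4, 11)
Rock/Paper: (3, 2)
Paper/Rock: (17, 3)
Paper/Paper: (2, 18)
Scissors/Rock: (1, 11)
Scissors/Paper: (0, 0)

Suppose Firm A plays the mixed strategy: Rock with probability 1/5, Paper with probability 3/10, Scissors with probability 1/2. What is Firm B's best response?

Firm B's best reply maximizes expected payoff against the mix.
Rock: (1/5)·11 + (3/10)·3 + (1/2)·11 = 43/5
Paper: (1/5)·2 + (3/10)·18 + (1/2)·0 = 29/5
Highest expected payoff is 43/5, from Rock.

Rock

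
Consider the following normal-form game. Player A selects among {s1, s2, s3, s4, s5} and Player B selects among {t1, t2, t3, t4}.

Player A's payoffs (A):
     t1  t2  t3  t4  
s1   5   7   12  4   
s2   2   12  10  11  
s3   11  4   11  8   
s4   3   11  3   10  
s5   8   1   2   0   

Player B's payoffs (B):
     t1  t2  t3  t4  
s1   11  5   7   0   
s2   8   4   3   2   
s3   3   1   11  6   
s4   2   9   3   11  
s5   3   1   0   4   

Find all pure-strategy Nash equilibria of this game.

Find each player's best response to every opponent strategy; NE are the intersections.
Player A's best responses — vs t1: s3 (payoff 11); vs t2: s2 (payoff 12); vs t3: s1 (payoff 12); vs t4: s2 (payoff 11).
Player B's best responses — vs s1: t1 (payoff 11); vs s2: t1 (payoff 8); vs s3: t3 (payoff 11); vs s4: t4 (payoff 11); vs s5: t4 (payoff 4).
No cell has both players best-responding. For instance, Player A's best reply to t2 is s2, but against s2 Player B prefers t1 over t2.

There is no pure-strategy Nash equilibrium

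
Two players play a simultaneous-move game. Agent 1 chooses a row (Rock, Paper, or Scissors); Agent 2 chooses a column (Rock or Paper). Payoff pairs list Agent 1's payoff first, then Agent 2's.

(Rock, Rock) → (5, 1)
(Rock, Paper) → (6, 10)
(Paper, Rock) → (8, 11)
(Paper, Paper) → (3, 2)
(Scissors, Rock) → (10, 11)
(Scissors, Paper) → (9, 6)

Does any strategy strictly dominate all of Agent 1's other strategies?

Check whether one of Agent 1's strategies beats all alternatives regardless of what the opponent does.
Scissors strictly dominates: vs Rock: 10 > each of {5, 8}; vs Paper: 9 > each of {6, 3}.

Scissors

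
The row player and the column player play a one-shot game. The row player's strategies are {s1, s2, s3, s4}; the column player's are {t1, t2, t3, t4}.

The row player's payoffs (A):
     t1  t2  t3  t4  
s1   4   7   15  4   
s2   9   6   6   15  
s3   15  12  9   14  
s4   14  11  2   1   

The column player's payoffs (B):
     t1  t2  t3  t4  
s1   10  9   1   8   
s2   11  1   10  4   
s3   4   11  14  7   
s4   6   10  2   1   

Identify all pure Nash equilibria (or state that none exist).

A profile is a Nash equilibrium when each player is best-responding to the other.
The row player's best responses — vs t1: s3 (payoff 15); vs t2: s3 (payoff 12); vs t3: s1 (payoff 15); vs t4: s2 (payoff 15).
The column player's best responses — vs s1: t1 (payoff 10); vs s2: t1 (payoff 11); vs s3: t3 (payoff 14); vs s4: t2 (payoff 10).
No cell has both players best-responding. For instance, the row player's best reply to t2 is s3, but against s3 the column player prefers t3 over t2.

No pure-strategy Nash equilibrium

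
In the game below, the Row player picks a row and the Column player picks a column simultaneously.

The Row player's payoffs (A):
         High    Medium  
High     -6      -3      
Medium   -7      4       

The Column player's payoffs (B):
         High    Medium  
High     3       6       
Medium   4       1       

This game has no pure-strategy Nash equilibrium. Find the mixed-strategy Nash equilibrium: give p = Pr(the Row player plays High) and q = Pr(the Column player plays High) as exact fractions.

p = 1/2, q = 7/8

Each player's mixing probability is pinned down by making the *other* player indifferent.
The Column player indifferent between High and Medium: p·3 + (1−p)·4 = p·6 + (1−p)·1 ⟹ 4 + (-1)p = 1 + 5p ⟹ p = 1/2.
The Row player indifferent between High and Medium: q·(-6) + (1−q)·(-3) = q·(-7) + (1−q)·4 ⟹ (-3) + (-3)q = 4 + (-11)q ⟹ q = 7/8.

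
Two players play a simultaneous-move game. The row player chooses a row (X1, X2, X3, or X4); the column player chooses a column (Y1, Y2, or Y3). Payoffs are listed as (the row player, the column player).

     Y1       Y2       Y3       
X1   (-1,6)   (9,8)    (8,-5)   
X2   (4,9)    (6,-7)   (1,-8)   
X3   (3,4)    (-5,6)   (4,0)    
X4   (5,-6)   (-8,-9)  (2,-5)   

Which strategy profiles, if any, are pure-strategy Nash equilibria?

A profile is a Nash equilibrium when each player is best-responding to the other.
The row player's best responses — vs Y1: X4 (payoff 5); vs Y2: X1 (payoff 9); vs Y3: X1 (payoff 8).
The column player's best responses — vs X1: Y2 (payoff 8); vs X2: Y1 (payoff 9); vs X3: Y2 (payoff 6); vs X4: Y3 (payoff -5).
The only mutual best response is (X1, Y2); neither player gains by switching there.

(X1, Y2)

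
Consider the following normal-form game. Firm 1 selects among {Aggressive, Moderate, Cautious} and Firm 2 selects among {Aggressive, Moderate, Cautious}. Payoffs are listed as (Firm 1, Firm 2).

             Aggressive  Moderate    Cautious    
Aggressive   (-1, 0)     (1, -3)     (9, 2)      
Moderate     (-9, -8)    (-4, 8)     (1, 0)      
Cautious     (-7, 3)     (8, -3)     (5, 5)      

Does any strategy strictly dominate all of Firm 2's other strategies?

None

A strategy is strictly dominant if it gives Firm 2 a strictly higher payoff than every other strategy, against every choice by the opponent.
Aggressive is not dominant: against Aggressive, Cautious gives 2 > 0.
Moderate is not dominant: against Aggressive, Aggressive gives 0 > -3.
Cautious is not dominant: against Moderate, Moderate gives 8 > 0.
No single strategy is best against every opponent action.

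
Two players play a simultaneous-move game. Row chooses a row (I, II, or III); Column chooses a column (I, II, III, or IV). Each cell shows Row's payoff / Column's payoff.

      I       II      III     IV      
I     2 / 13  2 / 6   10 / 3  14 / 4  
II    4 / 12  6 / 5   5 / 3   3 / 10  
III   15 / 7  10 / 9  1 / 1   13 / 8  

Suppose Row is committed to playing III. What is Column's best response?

With Row fixed at III, Column's payoffs are: I → 7, II → 9, III → 1, IV → 8.
The maximum is 9, achieved by II.

II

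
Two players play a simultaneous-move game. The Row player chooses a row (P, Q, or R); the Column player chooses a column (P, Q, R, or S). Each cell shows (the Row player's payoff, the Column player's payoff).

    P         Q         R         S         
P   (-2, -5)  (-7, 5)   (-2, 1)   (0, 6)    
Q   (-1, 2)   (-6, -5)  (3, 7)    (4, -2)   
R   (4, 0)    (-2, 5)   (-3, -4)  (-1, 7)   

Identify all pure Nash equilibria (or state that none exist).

Check mutual best responses: a cell is a NE iff neither player can gain by unilaterally deviating.
The Row player's best responses — vs P: R (payoff 4); vs Q: R (payoff -2); vs R: Q (payoff 3); vs S: Q (payoff 4).
The Column player's best responses — vs P: S (payoff 6); vs Q: R (payoff 7); vs R: S (payoff 7).
The only mutual best response is (Q, R); neither player gains by switching there.

(Q, R)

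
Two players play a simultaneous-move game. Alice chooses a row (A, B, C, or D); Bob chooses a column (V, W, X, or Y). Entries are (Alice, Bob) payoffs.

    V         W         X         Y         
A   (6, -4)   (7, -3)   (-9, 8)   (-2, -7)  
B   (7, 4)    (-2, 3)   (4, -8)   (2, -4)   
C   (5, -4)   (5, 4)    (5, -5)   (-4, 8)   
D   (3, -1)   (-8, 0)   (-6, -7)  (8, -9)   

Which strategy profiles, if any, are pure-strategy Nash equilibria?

(B, V)

Check mutual best responses: a cell is a NE iff neither player can gain by unilaterally deviating.
Alice's best responses — vs V: B (payoff 7); vs W: A (payoff 7); vs X: C (payoff 5); vs Y: D (payoff 8).
Bob's best responses — vs A: X (payoff 8); vs B: V (payoff 4); vs C: Y (payoff 8); vs D: W (payoff 0).
The only mutual best response is (B, V); neither player gains by switching there.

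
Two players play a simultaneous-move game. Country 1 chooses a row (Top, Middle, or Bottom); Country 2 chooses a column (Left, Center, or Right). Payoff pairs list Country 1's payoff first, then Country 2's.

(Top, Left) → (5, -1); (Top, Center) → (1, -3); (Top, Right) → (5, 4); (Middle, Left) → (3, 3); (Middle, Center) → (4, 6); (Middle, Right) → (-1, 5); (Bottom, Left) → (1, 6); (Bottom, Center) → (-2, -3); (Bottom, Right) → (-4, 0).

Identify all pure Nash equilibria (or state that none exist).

Check mutual best responses: a cell is a NE iff neither player can gain by unilaterally deviating.
Country 1's best responses — vs Left: Top (payoff 5); vs Center: Middle (payoff 4); vs Right: Top (payoff 5).
Country 2's best responses — vs Top: Right (payoff 4); vs Middle: Center (payoff 6); vs Bottom: Left (payoff 6).
Mutual best responses occur at (Top, Right) and (Middle, Center); at each, neither player gains by switching.

(Top, Right) and (Middle, Center)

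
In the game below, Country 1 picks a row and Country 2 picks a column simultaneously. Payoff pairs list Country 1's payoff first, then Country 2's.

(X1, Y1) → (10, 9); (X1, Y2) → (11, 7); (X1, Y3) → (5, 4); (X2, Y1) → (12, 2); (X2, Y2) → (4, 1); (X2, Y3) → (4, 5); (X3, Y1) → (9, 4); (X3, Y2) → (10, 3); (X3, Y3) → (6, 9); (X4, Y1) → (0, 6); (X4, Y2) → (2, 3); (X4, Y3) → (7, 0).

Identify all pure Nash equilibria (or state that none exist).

No pure-strategy Nash equilibrium

Find each player's best response to every opponent strategy; NE are the intersections.
Country 1's best responses — vs Y1: X2 (payoff 12); vs Y2: X1 (payoff 11); vs Y3: X4 (payoff 7).
Country 2's best responses — vs X1: Y1 (payoff 9); vs X2: Y3 (payoff 5); vs X3: Y3 (payoff 9); vs X4: Y1 (payoff 6).
No cell has both players best-responding. For instance, Country 1's best reply to Y2 is X1, but against X1 Country 2 prefers Y1 over Y2.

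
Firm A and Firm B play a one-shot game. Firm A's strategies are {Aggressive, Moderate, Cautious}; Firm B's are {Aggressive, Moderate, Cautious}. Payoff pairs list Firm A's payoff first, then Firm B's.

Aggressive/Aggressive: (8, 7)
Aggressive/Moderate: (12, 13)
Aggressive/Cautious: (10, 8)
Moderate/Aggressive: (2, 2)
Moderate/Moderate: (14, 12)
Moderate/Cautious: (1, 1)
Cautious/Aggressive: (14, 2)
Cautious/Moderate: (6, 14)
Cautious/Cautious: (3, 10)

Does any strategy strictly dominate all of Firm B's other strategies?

Moderate

Check whether one of Firm B's strategies beats all alternatives regardless of what the opponent does.
Moderate strictly dominates: vs Aggressive: 13 > each of {7, 8}; vs Moderate: 12 > each of {2, 1}; vs Cautious: 14 > each of {2, 10}.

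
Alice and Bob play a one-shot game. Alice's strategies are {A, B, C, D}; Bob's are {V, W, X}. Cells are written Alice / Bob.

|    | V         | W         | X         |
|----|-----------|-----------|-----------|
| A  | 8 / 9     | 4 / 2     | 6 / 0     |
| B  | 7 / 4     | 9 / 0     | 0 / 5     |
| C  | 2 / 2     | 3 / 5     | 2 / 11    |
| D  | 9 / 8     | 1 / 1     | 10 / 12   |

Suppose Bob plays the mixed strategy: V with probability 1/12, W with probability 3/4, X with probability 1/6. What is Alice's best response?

B

Compute Alice's expected payoff from each pure strategy against the given mix.
A: (1/12)·8 + (3/4)·4 + (1/6)·6 = 14/3
B: (1/12)·7 + (3/4)·9 + (1/6)·0 = 22/3
C: (1/12)·2 + (3/4)·3 + (1/6)·2 = 11/4
D: (1/12)·9 + (3/4)·1 + (1/6)·10 = 19/6
Highest expected payoff is 22/3, from B.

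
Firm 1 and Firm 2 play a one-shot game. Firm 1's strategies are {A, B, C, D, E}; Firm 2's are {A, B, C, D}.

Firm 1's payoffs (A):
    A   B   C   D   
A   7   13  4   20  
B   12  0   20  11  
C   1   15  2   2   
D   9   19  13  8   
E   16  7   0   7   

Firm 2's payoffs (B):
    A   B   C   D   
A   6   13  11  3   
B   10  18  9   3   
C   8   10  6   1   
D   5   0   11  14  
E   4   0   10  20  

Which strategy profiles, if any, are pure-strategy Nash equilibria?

There is no pure-strategy Nash equilibrium

A profile is a Nash equilibrium when each player is best-responding to the other.
Firm 1's best responses — vs A: E (payoff 16); vs B: D (payoff 19); vs C: B (payoff 20); vs D: A (payoff 20).
Firm 2's best responses — vs A: B (payoff 13); vs B: B (payoff 18); vs C: B (payoff 10); vs D: D (payoff 14); vs E: D (payoff 20).
No cell has both players best-responding. For instance, Firm 1's best reply to D is A, but against A Firm 2 prefers B over D.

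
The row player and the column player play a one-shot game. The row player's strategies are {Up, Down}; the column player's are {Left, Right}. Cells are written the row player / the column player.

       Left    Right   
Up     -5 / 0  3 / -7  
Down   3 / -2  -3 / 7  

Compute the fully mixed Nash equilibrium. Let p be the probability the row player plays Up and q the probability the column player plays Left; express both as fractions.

In a mixed NE each player is indifferent between their pure strategies, so the opponent's mix sets the indifference.
The column player indifferent between Left and Right: p·0 + (1−p)·(-2) = p·(-7) + (1−p)·7 ⟹ (-2) + 2p = 7 + (-14)p ⟹ p = 9/16.
The row player indifferent between Up and Down: q·(-5) + (1−q)·3 = q·3 + (1−q)·(-3) ⟹ 3 + (-8)q = (-3) + 6q ⟹ q = 3/7.

p = 9/16, q = 3/7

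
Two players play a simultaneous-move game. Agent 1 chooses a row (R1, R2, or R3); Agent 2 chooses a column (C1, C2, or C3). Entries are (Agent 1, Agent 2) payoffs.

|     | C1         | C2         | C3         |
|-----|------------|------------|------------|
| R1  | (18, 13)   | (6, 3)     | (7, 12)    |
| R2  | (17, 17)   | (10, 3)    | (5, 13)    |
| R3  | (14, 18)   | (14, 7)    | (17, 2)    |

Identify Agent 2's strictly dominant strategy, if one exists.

C1

A strategy is strictly dominant if it gives Agent 2 a strictly higher payoff than every other strategy, against every choice by the opponent.
C1 strictly dominates: vs R1: 13 > each of {3, 12}; vs R2: 17 > each of {3, 13}; vs R3: 18 > each of {7, 2}.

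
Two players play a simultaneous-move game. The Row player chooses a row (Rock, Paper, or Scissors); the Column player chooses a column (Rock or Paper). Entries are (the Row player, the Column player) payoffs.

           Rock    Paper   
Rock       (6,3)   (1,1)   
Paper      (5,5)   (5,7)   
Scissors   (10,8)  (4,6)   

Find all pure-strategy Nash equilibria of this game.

(Paper, Paper) and (Scissors, Rock)

A profile is a Nash equilibrium when each player is best-responding to the other.
The Row player's best responses — vs Rock: Scissors (payoff 10); vs Paper: Paper (payoff 5).
The Column player's best responses — vs Rock: Rock (payoff 3); vs Paper: Paper (payoff 7); vs Scissors: Rock (payoff 8).
Mutual best responses occur at (Paper, Paper) and (Scissors, Rock); at each, neither player gains by switching.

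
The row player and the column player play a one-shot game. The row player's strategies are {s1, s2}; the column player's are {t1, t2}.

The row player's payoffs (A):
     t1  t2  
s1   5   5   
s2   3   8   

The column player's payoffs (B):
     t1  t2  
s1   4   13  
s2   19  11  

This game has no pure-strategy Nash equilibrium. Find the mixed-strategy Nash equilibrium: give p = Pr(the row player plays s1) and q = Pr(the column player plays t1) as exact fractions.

p = 8/17, q = 3/5

Each player's mixing probability is pinned down by making the *other* player indifferent.
The column player indifferent between t1 and t2: p·4 + (1−p)·19 = p·13 + (1−p)·11 ⟹ 19 + (-15)p = 11 + 2p ⟹ p = 8/17.
The row player indifferent between s1 and s2: q·5 + (1−q)·5 = q·3 + (1−q)·8 ⟹ 5 + 0q = 8 + (-5)q ⟹ q = 3/5.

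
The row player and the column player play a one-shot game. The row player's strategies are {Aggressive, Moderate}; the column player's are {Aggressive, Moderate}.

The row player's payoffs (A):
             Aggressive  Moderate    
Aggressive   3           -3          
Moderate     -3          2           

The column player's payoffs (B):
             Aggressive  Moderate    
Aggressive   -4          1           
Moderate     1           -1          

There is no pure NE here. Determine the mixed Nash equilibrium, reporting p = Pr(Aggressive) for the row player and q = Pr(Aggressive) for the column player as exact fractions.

Each player's mixing probability is pinned down by making the *other* player indifferent.
The column player indifferent between Aggressive and Moderate: p·(-4) + (1−p)·1 = p·1 + (1−p)·(-1) ⟹ 1 + (-5)p = (-1) + 2p ⟹ p = 2/7.
The row player indifferent between Aggressive and Moderate: q·3 + (1−q)·(-3) = q·(-3) + (1−q)·2 ⟹ (-3) + 6q = 2 + (-5)q ⟹ q = 5/11.

p = 2/7, q = 5/11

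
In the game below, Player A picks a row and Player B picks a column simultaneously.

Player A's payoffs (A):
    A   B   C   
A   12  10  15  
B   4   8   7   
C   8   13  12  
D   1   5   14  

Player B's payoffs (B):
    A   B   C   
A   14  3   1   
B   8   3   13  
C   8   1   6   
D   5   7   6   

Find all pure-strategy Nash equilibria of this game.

(A, A)

Check mutual best responses: a cell is a NE iff neither player can gain by unilaterally deviating.
Player A's best responses — vs A: A (payoff 12); vs B: C (payoff 13); vs C: A (payoff 15).
Player B's best responses — vs A: A (payoff 14); vs B: C (payoff 13); vs C: A (payoff 8); vs D: B (payoff 7).
The only mutual best response is (A, A); neither player gains by switching there.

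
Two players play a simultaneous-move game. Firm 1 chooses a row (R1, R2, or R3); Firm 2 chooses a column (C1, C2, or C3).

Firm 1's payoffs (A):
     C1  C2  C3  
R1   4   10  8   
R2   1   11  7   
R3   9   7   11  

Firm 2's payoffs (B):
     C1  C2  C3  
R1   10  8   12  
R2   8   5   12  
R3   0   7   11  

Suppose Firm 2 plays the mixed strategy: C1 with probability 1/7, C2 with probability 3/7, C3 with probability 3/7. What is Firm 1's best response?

Compute Firm 1's expected payoff from each pure strategy against the given mix.
R1: (1/7)·4 + (3/7)·10 + (3/7)·8 = 58/7
R2: (1/7)·1 + (3/7)·11 + (3/7)·7 = 55/7
R3: (1/7)·9 + (3/7)·7 + (3/7)·11 = 9
Highest expected payoff is 9, from R3.

R3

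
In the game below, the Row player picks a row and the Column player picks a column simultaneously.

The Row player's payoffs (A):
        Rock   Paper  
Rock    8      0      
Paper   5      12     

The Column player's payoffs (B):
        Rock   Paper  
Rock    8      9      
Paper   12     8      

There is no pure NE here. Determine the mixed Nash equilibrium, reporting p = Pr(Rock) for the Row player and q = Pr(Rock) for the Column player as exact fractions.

In a mixed NE each player is indifferent between their pure strategies, so the opponent's mix sets the indifference.
The Column player indifferent between Rock and Paper: p·8 + (1−p)·12 = p·9 + (1−p)·8 ⟹ 12 + (-4)p = 8 + 1p ⟹ p = 4/5.
The Row player indifferent between Rock and Paper: q·8 + (1−q)·0 = q·5 + (1−q)·12 ⟹ 0 + 8q = 12 + (-7)q ⟹ q = 4/5.

p = 4/5, q = 4/5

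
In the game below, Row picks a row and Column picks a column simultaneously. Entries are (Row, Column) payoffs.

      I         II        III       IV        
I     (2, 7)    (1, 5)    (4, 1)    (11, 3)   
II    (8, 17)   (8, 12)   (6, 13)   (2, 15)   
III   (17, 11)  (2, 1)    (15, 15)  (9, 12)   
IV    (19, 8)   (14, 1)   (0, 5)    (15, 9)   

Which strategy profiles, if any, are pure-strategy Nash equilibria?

Check mutual best responses: a cell is a NE iff neither player can gain by unilaterally deviating.
Row's best responses — vs I: IV (payoff 19); vs II: IV (payoff 14); vs III: III (payoff 15); vs IV: IV (payoff 15).
Column's best responses — vs I: I (payoff 7); vs II: I (payoff 17); vs III: III (payoff 15); vs IV: IV (payoff 9).
Mutual best responses occur at (III, III) and (IV, IV); at each, neither player gains by switching.

(III, III) and (IV, IV)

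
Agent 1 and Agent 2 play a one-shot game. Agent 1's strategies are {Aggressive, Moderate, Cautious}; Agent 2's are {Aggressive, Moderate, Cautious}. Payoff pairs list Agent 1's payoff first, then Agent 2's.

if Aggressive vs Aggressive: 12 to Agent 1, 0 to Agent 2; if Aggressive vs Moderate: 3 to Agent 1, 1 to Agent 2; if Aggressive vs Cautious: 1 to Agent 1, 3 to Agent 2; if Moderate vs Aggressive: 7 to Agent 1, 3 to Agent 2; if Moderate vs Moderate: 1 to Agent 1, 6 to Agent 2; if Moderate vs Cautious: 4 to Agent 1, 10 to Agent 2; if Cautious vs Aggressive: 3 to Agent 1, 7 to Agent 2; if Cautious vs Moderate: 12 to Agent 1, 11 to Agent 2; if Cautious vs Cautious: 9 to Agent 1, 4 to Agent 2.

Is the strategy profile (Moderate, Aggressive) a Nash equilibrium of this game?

No

Holding Agent 2 at Aggressive: Agent 1 gets 7 from Moderate but could get 12 by switching to Aggressive. Agent 1 has a profitable deviation.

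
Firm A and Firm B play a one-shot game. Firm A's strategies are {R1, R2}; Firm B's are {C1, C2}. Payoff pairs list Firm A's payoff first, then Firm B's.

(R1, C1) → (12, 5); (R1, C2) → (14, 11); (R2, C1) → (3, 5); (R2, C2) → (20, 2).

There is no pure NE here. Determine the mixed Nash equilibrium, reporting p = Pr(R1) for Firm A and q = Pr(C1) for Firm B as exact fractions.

Each player's mixing probability is pinned down by making the *other* player indifferent.
Firm B indifferent between C1 and C2: p·5 + (1−p)·5 = p·11 + (1−p)·2 ⟹ 5 + 0p = 2 + 9p ⟹ p = 1/3.
Firm A indifferent between R1 and R2: q·12 + (1−q)·14 = q·3 + (1−q)·20 ⟹ 14 + (-2)q = 20 + (-17)q ⟹ q = 2/5.

p = 1/3, q = 2/5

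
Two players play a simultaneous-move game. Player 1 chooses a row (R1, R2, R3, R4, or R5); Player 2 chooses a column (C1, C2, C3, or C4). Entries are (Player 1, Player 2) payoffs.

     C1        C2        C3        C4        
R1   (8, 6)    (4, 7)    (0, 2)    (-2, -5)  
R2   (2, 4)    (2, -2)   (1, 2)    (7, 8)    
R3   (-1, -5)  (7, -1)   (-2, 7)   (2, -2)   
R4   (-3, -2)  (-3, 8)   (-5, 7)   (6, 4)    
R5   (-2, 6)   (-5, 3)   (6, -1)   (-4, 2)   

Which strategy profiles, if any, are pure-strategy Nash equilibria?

A profile is a Nash equilibrium when each player is best-responding to the other.
Player 1's best responses — vs C1: R1 (payoff 8); vs C2: R3 (payoff 7); vs C3: R5 (payoff 6); vs C4: R2 (payoff 7).
Player 2's best responses — vs R1: C2 (payoff 7); vs R2: C4 (payoff 8); vs R3: C3 (payoff 7); vs R4: C2 (payoff 8); vs R5: C1 (payoff 6).
The only mutual best response is (R2, C4); neither player gains by switching there.

(R2, C4)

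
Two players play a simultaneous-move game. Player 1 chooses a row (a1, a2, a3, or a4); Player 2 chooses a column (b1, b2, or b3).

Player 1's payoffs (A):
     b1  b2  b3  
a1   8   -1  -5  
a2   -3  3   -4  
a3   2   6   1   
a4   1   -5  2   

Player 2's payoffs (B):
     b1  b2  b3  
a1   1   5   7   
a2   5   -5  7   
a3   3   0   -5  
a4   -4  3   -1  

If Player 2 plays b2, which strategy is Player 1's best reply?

With Player 2 fixed at b2, Player 1's payoffs are: a1 → -1, a2 → 3, a3 → 6, a4 → -5.
The maximum is 6, achieved by a3.

a3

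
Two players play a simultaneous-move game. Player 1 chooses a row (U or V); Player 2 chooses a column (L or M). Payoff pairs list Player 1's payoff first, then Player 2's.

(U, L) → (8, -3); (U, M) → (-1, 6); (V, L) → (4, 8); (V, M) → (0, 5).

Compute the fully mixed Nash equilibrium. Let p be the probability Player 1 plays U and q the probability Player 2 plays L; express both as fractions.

p = 1/4, q = 1/5

In a mixed NE each player is indifferent between their pure strategies, so the opponent's mix sets the indifference.
Player 2 indifferent between L and M: p·(-3) + (1−p)·8 = p·6 + (1−p)·5 ⟹ 8 + (-11)p = 5 + 1p ⟹ p = 1/4.
Player 1 indifferent between U and V: q·8 + (1−q)·(-1) = q·4 + (1−q)·0 ⟹ (-1) + 9q = 0 + 4q ⟹ q = 1/5.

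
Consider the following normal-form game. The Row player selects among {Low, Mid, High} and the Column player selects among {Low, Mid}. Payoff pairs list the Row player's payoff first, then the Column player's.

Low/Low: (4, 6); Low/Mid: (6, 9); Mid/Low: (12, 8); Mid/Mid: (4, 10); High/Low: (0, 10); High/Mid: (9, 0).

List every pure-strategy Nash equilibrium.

Find each player's best response to every opponent strategy; NE are the intersections.
The Row player's best responses — vs Low: Mid (payoff 12); vs Mid: High (payoff 9).
The Column player's best responses — vs Low: Mid (payoff 9); vs Mid: Mid (payoff 10); vs High: Low (payoff 10).
No cell has both players best-responding. For instance, the Row player's best reply to Mid is High, but against High the Column player prefers Low over Mid.

No pure-strategy Nash equilibrium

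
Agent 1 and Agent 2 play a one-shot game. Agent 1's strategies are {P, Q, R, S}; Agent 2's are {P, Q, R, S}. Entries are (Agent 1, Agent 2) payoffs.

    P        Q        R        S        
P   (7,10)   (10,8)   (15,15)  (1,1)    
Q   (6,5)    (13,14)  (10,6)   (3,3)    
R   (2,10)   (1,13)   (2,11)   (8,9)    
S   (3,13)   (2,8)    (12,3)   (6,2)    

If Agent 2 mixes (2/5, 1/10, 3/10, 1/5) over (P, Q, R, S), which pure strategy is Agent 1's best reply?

Agent 1's best reply maximizes expected payoff against the mix.
P: (2/5)·7 + (1/10)·10 + (3/10)·15 + (1/5)·1 = 17/2
Q: (2/5)·6 + (1/10)·13 + (3/10)·10 + (1/5)·3 = 73/10
R: (2/5)·2 + (1/10)·1 + (3/10)·2 + (1/5)·8 = 31/10
S: (2/5)·3 + (1/10)·2 + (3/10)·12 + (1/5)·6 = 31/5
Highest expected payoff is 17/2, from P.

P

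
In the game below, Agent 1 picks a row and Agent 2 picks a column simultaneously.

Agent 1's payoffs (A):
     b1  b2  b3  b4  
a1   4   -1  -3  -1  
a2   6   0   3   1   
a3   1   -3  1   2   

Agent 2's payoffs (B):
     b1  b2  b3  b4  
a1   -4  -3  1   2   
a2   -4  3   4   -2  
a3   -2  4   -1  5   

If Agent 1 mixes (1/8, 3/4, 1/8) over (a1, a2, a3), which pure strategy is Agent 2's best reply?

Agent 2's best reply maximizes expected payoff against the mix.
b1: (1/8)·(-4) + (3/4)·(-4) + (1/8)·(-2) = -15/4
b2: (1/8)·(-3) + (3/4)·3 + (1/8)·4 = 19/8
b3: (1/8)·1 + (3/4)·4 + (1/8)·(-1) = 3
b4: (1/8)·2 + (3/4)·(-2) + (1/8)·5 = -5/8
Highest expected payoff is 3, from b3.

b3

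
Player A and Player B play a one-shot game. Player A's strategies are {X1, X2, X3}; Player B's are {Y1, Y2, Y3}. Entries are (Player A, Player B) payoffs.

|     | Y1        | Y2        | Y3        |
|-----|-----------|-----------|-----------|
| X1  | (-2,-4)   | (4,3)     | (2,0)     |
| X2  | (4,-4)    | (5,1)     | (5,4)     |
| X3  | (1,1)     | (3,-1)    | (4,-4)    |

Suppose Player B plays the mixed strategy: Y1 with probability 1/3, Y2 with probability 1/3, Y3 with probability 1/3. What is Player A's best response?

X2

Compute Player A's expected payoff from each pure strategy against the given mix.
X1: (1/3)·(-2) + (1/3)·4 + (1/3)·2 = 4/3
X2: (1/3)·4 + (1/3)·5 + (1/3)·5 = 14/3
X3: (1/3)·1 + (1/3)·3 + (1/3)·4 = 8/3
Highest expected payoff is 14/3, from X2.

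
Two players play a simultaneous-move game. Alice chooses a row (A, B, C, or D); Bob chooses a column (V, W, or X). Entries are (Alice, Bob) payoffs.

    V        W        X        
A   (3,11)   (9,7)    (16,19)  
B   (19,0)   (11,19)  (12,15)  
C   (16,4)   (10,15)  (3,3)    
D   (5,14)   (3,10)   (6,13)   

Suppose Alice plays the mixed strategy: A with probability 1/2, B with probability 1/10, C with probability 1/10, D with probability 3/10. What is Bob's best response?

Compute Bob's expected payoff from each pure strategy against the given mix.
V: (1/2)·11 + (1/10)·0 + (1/10)·4 + (3/10)·14 = 101/10
W: (1/2)·7 + (1/10)·19 + (1/10)·15 + (3/10)·10 = 99/10
X: (1/2)·19 + (1/10)·15 + (1/10)·3 + (3/10)·13 = 76/5
Highest expected payoff is 76/5, from X.

X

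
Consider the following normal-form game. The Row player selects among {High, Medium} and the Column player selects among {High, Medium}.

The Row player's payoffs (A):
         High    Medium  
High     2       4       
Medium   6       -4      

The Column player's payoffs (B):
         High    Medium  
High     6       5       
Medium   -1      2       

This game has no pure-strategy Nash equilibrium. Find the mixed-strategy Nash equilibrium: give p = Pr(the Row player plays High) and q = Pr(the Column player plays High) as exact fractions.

p = 3/4, q = 2/3

Each player's mixing probability is pinned down by making the *other* player indifferent.
The Column player indifferent between High and Medium: p·6 + (1−p)·(-1) = p·5 + (1−p)·2 ⟹ (-1) + 7p = 2 + 3p ⟹ p = 3/4.
The Row player indifferent between High and Medium: q·2 + (1−q)·4 = q·6 + (1−q)·(-4) ⟹ 4 + (-2)q = (-4) + 10q ⟹ q = 2/3.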